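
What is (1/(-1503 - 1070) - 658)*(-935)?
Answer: 1582987725/2573 ≈ 6.1523e+5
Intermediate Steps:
(1/(-1503 - 1070) - 658)*(-935) = (1/(-2573) - 658)*(-935) = (-1/2573 - 658)*(-935) = -1693035/2573*(-935) = 1582987725/2573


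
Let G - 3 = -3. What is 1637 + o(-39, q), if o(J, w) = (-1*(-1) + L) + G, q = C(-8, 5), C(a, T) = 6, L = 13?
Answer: 1651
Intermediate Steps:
G = 0 (G = 3 - 3 = 0)
q = 6
o(J, w) = 14 (o(J, w) = (-1*(-1) + 13) + 0 = (1 + 13) + 0 = 14 + 0 = 14)
1637 + o(-39, q) = 1637 + 14 = 1651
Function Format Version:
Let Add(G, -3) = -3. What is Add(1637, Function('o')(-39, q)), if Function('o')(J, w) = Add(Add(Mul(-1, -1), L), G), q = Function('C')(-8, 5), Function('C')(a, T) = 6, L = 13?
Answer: 1651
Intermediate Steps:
G = 0 (G = Add(3, -3) = 0)
q = 6
Function('o')(J, w) = 14 (Function('o')(J, w) = Add(Add(Mul(-1, -1), 13), 0) = Add(Add(1, 13), 0) = Add(14, 0) = 14)
Add(1637, Function('o')(-39, q)) = Add(1637, 14) = 1651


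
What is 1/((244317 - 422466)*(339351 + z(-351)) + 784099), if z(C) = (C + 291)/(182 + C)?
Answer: -169/10216780155740 ≈ -1.6541e-11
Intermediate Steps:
z(C) = (291 + C)/(182 + C)
1/((244317 - 422466)*(339351 + z(-351)) + 784099) = 1/((244317 - 422466)*(339351 + (291 - 351)/(182 - 351)) + 784099) = 1/(-178149*(339351 - 60/(-169)) + 784099) = 1/(-178149*(339351 - 1/169*(-60)) + 784099) = 1/(-178149*(339351 + 60/169) + 784099) = 1/(-178149*57350379/169 + 784099) = 1/(-10216912668471/169 + 784099) = 1/(-10216780155740/169) = -169/10216780155740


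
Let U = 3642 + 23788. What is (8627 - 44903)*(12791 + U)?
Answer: -1459056996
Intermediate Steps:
U = 27430
(8627 - 44903)*(12791 + U) = (8627 - 44903)*(12791 + 27430) = -36276*40221 = -1459056996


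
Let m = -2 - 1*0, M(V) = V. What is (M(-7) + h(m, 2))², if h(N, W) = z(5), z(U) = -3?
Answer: 100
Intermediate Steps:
m = -2 (m = -2 + 0 = -2)
h(N, W) = -3
(M(-7) + h(m, 2))² = (-7 - 3)² = (-10)² = 100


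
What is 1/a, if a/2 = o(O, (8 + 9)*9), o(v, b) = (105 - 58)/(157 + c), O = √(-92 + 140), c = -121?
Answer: 18/47 ≈ 0.38298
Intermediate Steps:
O = 4*√3 (O = √48 = 4*√3 ≈ 6.9282)
o(v, b) = 47/36 (o(v, b) = (105 - 58)/(157 - 121) = 47/36)
a = 47/18 (a = 2*(47/36) = 47/18 ≈ 2.6111)
1/a = 1/(47/18) = 18/47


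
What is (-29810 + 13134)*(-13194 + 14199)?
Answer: -16759380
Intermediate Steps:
(-29810 + 13134)*(-13194 + 14199) = -16676*1005 = -16759380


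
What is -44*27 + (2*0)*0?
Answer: -1188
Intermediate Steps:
-44*27 + (2*0)*0 = -1188 + 0*0 = -1188 + 0 = -1188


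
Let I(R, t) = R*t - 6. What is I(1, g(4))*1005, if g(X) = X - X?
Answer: -6030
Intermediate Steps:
g(X) = 0
I(R, t) = -6 + R*t
I(1, g(4))*1005 = (-6 + 1*0)*1005 = (-6 + 0)*1005 = -6*1005 = -6030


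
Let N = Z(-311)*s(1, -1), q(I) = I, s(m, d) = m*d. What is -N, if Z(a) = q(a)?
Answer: -311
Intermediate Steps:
s(m, d) = d*m
Z(a) = a
N = 311 (N = -(-311) = -311*(-1) = 311)
-N = -1*311 = -311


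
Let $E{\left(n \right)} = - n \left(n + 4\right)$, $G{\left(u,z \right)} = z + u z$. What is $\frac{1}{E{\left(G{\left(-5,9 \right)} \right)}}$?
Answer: $- \frac{1}{1152} \approx -0.00086806$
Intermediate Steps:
$E{\left(n \right)} = - n \left(4 + n\right)$
$\frac{1}{E{\left(G{\left(-5,9 \right)} \right)}} = \frac{1}{\left(-1\right) 9 \left(1 - 5\right) \left(4 + 9 \left(1 - 5\right)\right)} = \frac{1}{\left(-1\right) 9 \left(-4\right) \left(4 + 9 \left(-4\right)\right)} = \frac{1}{\left(-1\right) \left(-36\right) \left(4 - 36\right)} = \frac{1}{\left(-1\right) \left(-36\right) \left(-32\right)} = \frac{1}{-1152} = - \frac{1}{1152}$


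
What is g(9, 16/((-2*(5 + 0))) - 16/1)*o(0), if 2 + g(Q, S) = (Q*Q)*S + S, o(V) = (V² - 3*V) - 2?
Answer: 14452/5 ≈ 2890.4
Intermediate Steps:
o(V) = -2 + V² - 3*V
g(Q, S) = -2 + S + S*Q² (g(Q, S) = -2 + ((Q*Q)*S + S) = -2 + (Q²*S + S) = -2 + (S*Q² + S) = -2 + (S + S*Q²) = -2 + S + S*Q²)
g(9, 16/((-2*(5 + 0))) - 16/1)*o(0) = (-2 + (16/((-2*(5 + 0))) - 16/1) + (16/((-2*(5 + 0))) - 16/1)*9²)*(-2 + 0² - 3*0) = (-2 + (16/((-2*5)) - 16*1) + (16/((-2*5)) - 16*1)*81)*(-2 + 0 + 0) = (-2 + (16/(-10) - 16) + (16/(-10) - 16)*81)*(-2) = (-2 + (16*(-⅒) - 16) + (16*(-⅒) - 16)*81)*(-2) = (-2 + (-8/5 - 16) + (-8/5 - 16)*81)*(-2) = (-2 - 88/5 - 88/5*81)*(-2) = (-2 - 88/5 - 7128/5)*(-2) = -7226/5*(-2) = 14452/5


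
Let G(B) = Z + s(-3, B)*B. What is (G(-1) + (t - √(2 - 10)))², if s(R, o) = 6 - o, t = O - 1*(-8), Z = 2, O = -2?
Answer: (1 - 2*I*√2)² ≈ -7.0 - 5.6569*I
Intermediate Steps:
t = 6 (t = -2 - 1*(-8) = -2 + 8 = 6)
G(B) = 2 + B*(6 - B) (G(B) = 2 + (6 - B)*B = 2 + B*(6 - B))
(G(-1) + (t - √(2 - 10)))² = ((2 - 1*(-1)*(-6 - 1)) + (6 - √(2 - 10)))² = ((2 - 1*(-1)*(-7)) + (6 - √(-8)))² = ((2 - 7) + (6 - 2*I*√2))² = (-5 + (6 - 2*I*√2))² = (1 - 2*I*√2)²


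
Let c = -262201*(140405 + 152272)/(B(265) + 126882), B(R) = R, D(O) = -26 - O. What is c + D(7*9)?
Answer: -76751518160/127147 ≈ -6.0364e+5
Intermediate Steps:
c = -76740202077/127147 (c = -262201*(140405 + 152272)/(265 + 126882) = -262201/(127147/292677) = -262201/(127147*(1/292677)) = -262201/127147/292677 = -262201*292677/127147 = -76740202077/127147 ≈ -6.0356e+5)
c + D(7*9) = -76740202077/127147 + (-26 - 7*9) = -76740202077/127147 + (-26 - 1*63) = -76740202077/127147 + (-26 - 63) = -76740202077/127147 - 89 = -76751518160/127147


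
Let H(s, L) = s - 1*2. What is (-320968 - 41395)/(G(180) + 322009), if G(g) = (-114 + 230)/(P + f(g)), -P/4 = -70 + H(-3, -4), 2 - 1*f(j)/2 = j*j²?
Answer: -1056622968412/938953771287 ≈ -1.1253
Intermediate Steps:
H(s, L) = -2 + s (H(s, L) = s - 2 = -2 + s)
f(j) = 4 - 2*j³ (f(j) = 4 - 2*j*j² = 4 - 2*j³)
P = 300 (P = -4*(-70 + (-2 - 3)) = -4*(-70 - 5) = -4*(-75) = 300)
G(g) = 116/(304 - 2*g³) (G(g) = (-114 + 230)/(300 + (4 - 2*g³)) = 116/(304 - 2*g³))
(-320968 - 41395)/(G(180) + 322009) = (-320968 - 41395)/(-58/(-152 + 180³) + 322009) = -362363/(-58/(-152 + 5832000) + 322009) = -362363/(-58/5831848 + 322009) = -362363/(-58*1/5831848 + 322009) = -362363/(-29/2915924 + 322009) = -362363/938953771287/2915924 = -362363*2915924/938953771287 = -1056622968412/938953771287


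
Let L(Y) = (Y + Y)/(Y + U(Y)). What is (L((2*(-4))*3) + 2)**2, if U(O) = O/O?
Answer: 8836/529 ≈ 16.703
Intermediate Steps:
U(O) = 1
L(Y) = 2*Y/(1 + Y) (L(Y) = (Y + Y)/(Y + 1) = (2*Y)/(1 + Y) = 2*Y/(1 + Y))
(L((2*(-4))*3) + 2)**2 = (2*((2*(-4))*3)/(1 + (2*(-4))*3) + 2)**2 = (2*(-8*3)/(1 - 8*3) + 2)**2 = (2*(-24)/(1 - 24) + 2)**2 = (2*(-24)/(-23) + 2)**2 = (2*(-24)*(-1/23) + 2)**2 = (48/23 + 2)**2 = (94/23)**2 = 8836/529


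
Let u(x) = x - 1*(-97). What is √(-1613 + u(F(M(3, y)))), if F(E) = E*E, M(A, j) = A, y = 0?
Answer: I*√1507 ≈ 38.82*I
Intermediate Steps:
F(E) = E²
u(x) = 97 + x (u(x) = x + 97 = 97 + x)
√(-1613 + u(F(M(3, y)))) = √(-1613 + (97 + 3²)) = √(-1613 + (97 + 9)) = √(-1613 + 106) = √(-1507) = I*√1507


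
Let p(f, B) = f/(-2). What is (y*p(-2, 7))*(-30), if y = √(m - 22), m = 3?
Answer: -30*I*√19 ≈ -130.77*I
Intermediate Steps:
p(f, B) = -f/2 (p(f, B) = f*(-½) = -f/2)
y = I*√19 (y = √(3 - 22) = √(-19) = I*√19 ≈ 4.3589*I)
(y*p(-2, 7))*(-30) = ((I*√19)*(-½*(-2)))*(-30) = ((I*√19)*1)*(-30) = (I*√19)*(-30) = -30*I*√19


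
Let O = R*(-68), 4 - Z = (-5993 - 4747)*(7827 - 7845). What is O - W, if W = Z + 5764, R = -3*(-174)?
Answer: 152056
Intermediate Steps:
Z = -193316 (Z = 4 - (-5993 - 4747)*(7827 - 7845) = 4 - (-10740)*(-18) = 4 - 1*193320 = 4 - 193320 = -193316)
R = 522
W = -187552 (W = -193316 + 5764 = -187552)
O = -35496 (O = 522*(-68) = -35496)
O - W = -35496 - 1*(-187552) = -35496 + 187552 = 152056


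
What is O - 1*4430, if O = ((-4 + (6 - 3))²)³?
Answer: -4429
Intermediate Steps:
O = 1 (O = ((-4 + 3)²)³ = ((-1)²)³ = 1³ = 1)
O - 1*4430 = 1 - 1*4430 = 1 - 4430 = -4429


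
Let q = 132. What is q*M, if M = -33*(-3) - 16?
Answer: 10956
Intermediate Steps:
M = 83 (M = 99 - 16 = 83)
q*M = 132*83 = 10956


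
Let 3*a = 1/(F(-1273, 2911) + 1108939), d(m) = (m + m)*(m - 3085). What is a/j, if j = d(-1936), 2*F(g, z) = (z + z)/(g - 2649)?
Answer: 1961/126832859834026896 ≈ 1.5461e-14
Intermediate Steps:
F(g, z) = z/(-2649 + g) (F(g, z) = ((z + z)/(g - 2649))/2 = ((2*z)/(-2649 + g))/2 = (2*z/(-2649 + g))/2 = z/(-2649 + g))
d(m) = 2*m*(-3085 + m) (d(m) = (2*m)*(-3085 + m) = 2*m*(-3085 + m))
j = 19441312 (j = 2*(-1936)*(-3085 - 1936) = 2*(-1936)*(-5021) = 19441312)
a = 3922/13047767541 (a = 1/(3*(2911/(-2649 - 1273) + 1108939)) = 1/(3*(2911/(-3922) + 1108939)) = 1/(3*(2911*(-1/3922) + 1108939)) = 1/(3*(-2911/3922 + 1108939)) = 1/(3*(4349255847/3922)) = (⅓)*(3922/4349255847) = 3922/13047767541 ≈ 3.0059e-7)
a/j = (3922/13047767541)/19441312 = (3922/13047767541)*(1/19441312) = 1961/126832859834026896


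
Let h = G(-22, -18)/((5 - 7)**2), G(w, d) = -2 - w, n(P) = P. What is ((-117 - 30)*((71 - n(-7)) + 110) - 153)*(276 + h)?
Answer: -7808709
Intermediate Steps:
h = 5 (h = (-2 - 1*(-22))/((5 - 7)**2) = (-2 + 22)/((-2)**2) = 20/4 = 20*(1/4) = 5)
((-117 - 30)*((71 - n(-7)) + 110) - 153)*(276 + h) = ((-117 - 30)*((71 - 1*(-7)) + 110) - 153)*(276 + 5) = (-147*((71 + 7) + 110) - 153)*281 = (-147*(78 + 110) - 153)*281 = (-147*188 - 153)*281 = (-27636 - 153)*281 = -27789*281 = -7808709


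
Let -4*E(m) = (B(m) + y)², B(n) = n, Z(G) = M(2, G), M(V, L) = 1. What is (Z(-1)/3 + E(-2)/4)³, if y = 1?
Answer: 2197/110592 ≈ 0.019866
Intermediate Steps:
Z(G) = 1
E(m) = -(1 + m)²/4 (E(m) = -(m + 1)²/4 = -(1 + m)²/4)
(Z(-1)/3 + E(-2)/4)³ = (1/3 - (1 - 2)²/4/4)³ = (1*(⅓) - ¼*(-1)²*(¼))³ = (⅓ - ¼*1*(¼))³ = (⅓ - ¼*¼)³ = (⅓ - 1/16)³ = (13/48)³ = 2197/110592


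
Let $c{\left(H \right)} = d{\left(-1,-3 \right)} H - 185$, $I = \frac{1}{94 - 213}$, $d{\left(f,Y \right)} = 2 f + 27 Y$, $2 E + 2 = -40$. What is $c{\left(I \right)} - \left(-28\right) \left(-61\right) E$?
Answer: $\frac{4246360}{119} \approx 35684.0$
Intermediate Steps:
$E = -21$ ($E = -1 + \frac{1}{2} \left(-40\right) = -1 - 20 = -21$)
$I = - \frac{1}{119}$ ($I = \frac{1}{-119} = - \frac{1}{119} \approx -0.0084034$)
$c{\left(H \right)} = -185 - 83 H$ ($c{\left(H \right)} = \left(2 \left(-1\right) + 27 \left(-3\right)\right) H - 185 = \left(-2 - 81\right) H - 185 = - 83 H - 185 = -185 - 83 H$)
$c{\left(I \right)} - \left(-28\right) \left(-61\right) E = \left(-185 - - \frac{83}{119}\right) - \left(-28\right) \left(-61\right) \left(-21\right) = \left(-185 + \frac{83}{119}\right) - 1708 \left(-21\right) = - \frac{21932}{119} - -35868 = - \frac{21932}{119} + 35868 = \frac{4246360}{119}$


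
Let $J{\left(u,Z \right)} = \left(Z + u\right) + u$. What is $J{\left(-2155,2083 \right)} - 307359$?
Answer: $-309586$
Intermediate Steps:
$J{\left(u,Z \right)} = Z + 2 u$
$J{\left(-2155,2083 \right)} - 307359 = \left(2083 + 2 \left(-2155\right)\right) - 307359 = \left(2083 - 4310\right) - 307359 = -2227 - 307359 = -309586$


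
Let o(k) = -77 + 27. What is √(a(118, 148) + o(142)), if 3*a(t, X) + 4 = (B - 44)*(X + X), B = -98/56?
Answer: 8*I*√642/3 ≈ 67.567*I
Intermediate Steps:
B = -7/4 (B = -98*1/56 = -7/4 ≈ -1.7500)
o(k) = -50
a(t, X) = -4/3 - 61*X/2 (a(t, X) = -4/3 + ((-7/4 - 44)*(X + X))/3 = -4/3 + (-183*X/2)/3 = -4/3 - 61*X/2)
√(a(118, 148) + o(142)) = √((-4/3 - 61/2*148) - 50) = √((-4/3 - 4514) - 50) = √(-13546/3 - 50) = √(-13696/3) = 8*I*√642/3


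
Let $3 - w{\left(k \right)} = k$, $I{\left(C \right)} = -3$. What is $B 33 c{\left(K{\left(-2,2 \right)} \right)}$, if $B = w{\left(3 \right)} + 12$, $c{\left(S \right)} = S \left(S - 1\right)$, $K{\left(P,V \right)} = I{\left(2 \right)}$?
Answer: $4752$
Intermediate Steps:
$w{\left(k \right)} = 3 - k$
$K{\left(P,V \right)} = -3$
$c{\left(S \right)} = S \left(-1 + S\right)$
$B = 12$ ($B = \left(3 - 3\right) + 12 = 0 + 12 = 12$)
$B 33 c{\left(K{\left(-2,2 \right)} \right)} = 12 \cdot 33 \left(- 3 \left(-1 - 3\right)\right) = 396 \left(\left(-3\right) \left(-4\right)\right) = 396 \cdot 12 = 4752$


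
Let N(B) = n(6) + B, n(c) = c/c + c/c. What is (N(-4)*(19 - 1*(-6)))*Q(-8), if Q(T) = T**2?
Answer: -3200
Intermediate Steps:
n(c) = 2 (n(c) = 1 + 1 = 2)
N(B) = 2 + B
(N(-4)*(19 - 1*(-6)))*Q(-8) = ((2 - 4)*(19 - 1*(-6)))*(-8)**2 = -2*(19 + 6)*64 = -2*25*64 = -50*64 = -3200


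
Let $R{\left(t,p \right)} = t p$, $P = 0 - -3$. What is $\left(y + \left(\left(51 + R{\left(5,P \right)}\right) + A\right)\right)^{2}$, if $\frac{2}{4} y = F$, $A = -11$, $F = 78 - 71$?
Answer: $4761$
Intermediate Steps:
$P = 3$ ($P = 0 + 3 = 3$)
$F = 7$
$R{\left(t,p \right)} = p t$
$y = 14$ ($y = 2 \cdot 7 = 14$)
$\left(y + \left(\left(51 + R{\left(5,P \right)}\right) + A\right)\right)^{2} = \left(14 + \left(\left(51 + 3 \cdot 5\right) - 11\right)\right)^{2} = \left(14 + \left(\left(51 + 15\right) - 11\right)\right)^{2} = \left(14 + \left(66 - 11\right)\right)^{2} = \left(14 + 55\right)^{2} = 69^{2} = 4761$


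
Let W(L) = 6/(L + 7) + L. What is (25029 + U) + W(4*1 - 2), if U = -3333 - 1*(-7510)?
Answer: 87626/3 ≈ 29209.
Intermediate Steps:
W(L) = L + 6/(7 + L) (W(L) = 6/(7 + L) + L = L + 6/(7 + L))
U = 4177 (U = -3333 + 7510 = 4177)
(25029 + U) + W(4*1 - 2) = (25029 + 4177) + (6 + (4*1 - 2)² + 7*(4*1 - 2))/(7 + (4*1 - 2)) = 29206 + (6 + (4 - 2)² + 7*(4 - 2))/(7 + (4 - 2)) = 29206 + (6 + 2² + 7*2)/(7 + 2) = 29206 + (6 + 4 + 14)/9 = 29206 + (⅑)*24 = 29206 + 8/3 = 87626/3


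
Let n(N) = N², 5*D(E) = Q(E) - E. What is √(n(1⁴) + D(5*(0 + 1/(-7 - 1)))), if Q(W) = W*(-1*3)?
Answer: √6/2 ≈ 1.2247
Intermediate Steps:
Q(W) = -3*W (Q(W) = W*(-3) = -3*W)
D(E) = -4*E/5 (D(E) = (-3*E - E)/5 = (-4*E)/5 = -4*E/5)
√(n(1⁴) + D(5*(0 + 1/(-7 - 1)))) = √((1⁴)² - 4*(0 + 1/(-7 - 1))) = √(1² - 4*(0 + 1/(-8))) = √(1 - 4*(0 - ⅛)) = √(1 - 4*(-1)/8) = √(1 - ⅘*(-5/8)) = √(1 + ½) = √(3/2) = √6/2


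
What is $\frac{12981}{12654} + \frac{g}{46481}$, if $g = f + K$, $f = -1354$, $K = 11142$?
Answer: $\frac{242409071}{196056858} \approx 1.2364$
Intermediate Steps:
$g = 9788$ ($g = -1354 + 11142 = 9788$)
$\frac{12981}{12654} + \frac{g}{46481} = \frac{12981}{12654} + \frac{9788}{46481} = 12981 \cdot \frac{1}{12654} + 9788 \cdot \frac{1}{46481} = \frac{4327}{4218} + \frac{9788}{46481} = \frac{242409071}{196056858}$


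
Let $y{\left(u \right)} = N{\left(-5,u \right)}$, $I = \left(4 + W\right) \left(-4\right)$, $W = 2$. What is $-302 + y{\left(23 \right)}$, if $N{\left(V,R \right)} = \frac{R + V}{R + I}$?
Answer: $-320$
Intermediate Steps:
$I = -24$ ($I = \left(4 + 2\right) \left(-4\right) = 6 \left(-4\right) = -24$)
$N{\left(V,R \right)} = \frac{R + V}{-24 + R}$ ($N{\left(V,R \right)} = \frac{R + V}{R - 24} = \frac{R + V}{-24 + R}$)
$y{\left(u \right)} = \frac{-5 + u}{-24 + u}$ ($y{\left(u \right)} = \frac{u - 5}{-24 + u} = \frac{-5 + u}{-24 + u}$)
$-302 + y{\left(23 \right)} = -302 + \frac{-5 + 23}{-24 + 23} = -302 + \frac{1}{-1} \cdot 18 = -302 - 18 = -320$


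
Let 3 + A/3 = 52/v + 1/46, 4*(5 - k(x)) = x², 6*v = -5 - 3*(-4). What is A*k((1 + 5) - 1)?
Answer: -200895/1288 ≈ -155.97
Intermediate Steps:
v = 7/6 (v = (-5 - 3*(-4))/6 = (-5 + 12)/6 = (⅙)*7 = 7/6 ≈ 1.1667)
k(x) = 5 - x²/4
A = 40179/322 (A = -9 + 3*(52/(7/6) + 1/46) = -9 + 3*(52*(6/7) + 1*(1/46)) = -9 + 3*(312/7 + 1/46) = -9 + 3*(14359/322) = -9 + 43077/322 = 40179/322 ≈ 124.78)
A*k((1 + 5) - 1) = 40179*(5 - ((1 + 5) - 1)²/4)/322 = 40179*(5 - (6 - 1)²/4)/322 = 40179*(5 - ¼*5²)/322 = 40179*(5 - ¼*25)/322 = 40179*(5 - 25/4)/322 = (40179/322)*(-5/4) = -200895/1288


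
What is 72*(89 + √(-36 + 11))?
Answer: 6408 + 360*I ≈ 6408.0 + 360.0*I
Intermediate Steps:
72*(89 + √(-36 + 11)) = 72*(89 + √(-25)) = 72*(89 + 5*I) = 6408 + 360*I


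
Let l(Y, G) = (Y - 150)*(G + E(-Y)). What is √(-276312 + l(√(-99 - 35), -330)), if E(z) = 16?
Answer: √(-229212 - 314*I*√134) ≈ 3.796 - 478.78*I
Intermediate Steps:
l(Y, G) = (-150 + Y)*(16 + G) (l(Y, G) = (Y - 150)*(G + 16) = (-150 + Y)*(16 + G))
√(-276312 + l(√(-99 - 35), -330)) = √(-276312 + (-2400 - 150*(-330) + 16*√(-99 - 35) - 330*√(-99 - 35))) = √(-276312 + (-2400 + 49500 + 16*√(-134) - 330*I*√134)) = √(-276312 + (-2400 + 49500 + 16*(I*√134) - 330*I*√134)) = √(-276312 + (-2400 + 49500 + 16*I*√134 - 330*I*√134)) = √(-276312 + (47100 - 314*I*√134)) = √(-229212 - 314*I*√134)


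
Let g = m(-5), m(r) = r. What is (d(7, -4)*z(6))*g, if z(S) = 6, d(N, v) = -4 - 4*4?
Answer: 600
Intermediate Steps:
d(N, v) = -20 (d(N, v) = -4 - 16 = -20)
g = -5
(d(7, -4)*z(6))*g = -20*6*(-5) = -120*(-5) = 600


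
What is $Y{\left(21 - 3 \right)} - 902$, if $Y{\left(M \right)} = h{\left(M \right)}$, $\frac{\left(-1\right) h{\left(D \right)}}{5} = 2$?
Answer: $-912$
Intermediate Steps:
$h{\left(D \right)} = -10$ ($h{\left(D \right)} = \left(-5\right) 2 = -10$)
$Y{\left(M \right)} = -10$
$Y{\left(21 - 3 \right)} - 902 = -10 - 902 = -912$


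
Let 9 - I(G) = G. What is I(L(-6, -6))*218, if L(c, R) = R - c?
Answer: 1962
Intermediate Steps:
I(G) = 9 - G
I(L(-6, -6))*218 = (9 - (-6 - 1*(-6)))*218 = (9 - (-6 + 6))*218 = (9 - 1*0)*218 = (9 + 0)*218 = 9*218 = 1962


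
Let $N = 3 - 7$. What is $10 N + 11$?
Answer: $-29$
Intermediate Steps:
$N = -4$
$10 N + 11 = 10 \left(-4\right) + 11 = -40 + 11 = -29$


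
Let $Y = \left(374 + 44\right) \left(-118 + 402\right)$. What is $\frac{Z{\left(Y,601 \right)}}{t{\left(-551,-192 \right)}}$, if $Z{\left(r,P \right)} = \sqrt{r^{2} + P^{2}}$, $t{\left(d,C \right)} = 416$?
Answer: $\frac{\sqrt{14092900145}}{416} \approx 285.37$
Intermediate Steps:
$Y = 118712$ ($Y = 418 \cdot 284 = 118712$)
$Z{\left(r,P \right)} = \sqrt{P^{2} + r^{2}}$
$\frac{Z{\left(Y,601 \right)}}{t{\left(-551,-192 \right)}} = \frac{\sqrt{601^{2} + 118712^{2}}}{416} = \sqrt{361201 + 14092538944} \cdot \frac{1}{416} = \sqrt{14092900145} \cdot \frac{1}{416} = \frac{\sqrt{14092900145}}{416}$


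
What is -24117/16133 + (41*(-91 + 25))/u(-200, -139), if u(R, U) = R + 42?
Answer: 19922706/1274507 ≈ 15.632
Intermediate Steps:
u(R, U) = 42 + R
-24117/16133 + (41*(-91 + 25))/u(-200, -139) = -24117/16133 + (41*(-91 + 25))/(42 - 200) = -24117*1/16133 + (41*(-66))/(-158) = -24117/16133 - 2706*(-1/158) = -24117/16133 + 1353/79 = 19922706/1274507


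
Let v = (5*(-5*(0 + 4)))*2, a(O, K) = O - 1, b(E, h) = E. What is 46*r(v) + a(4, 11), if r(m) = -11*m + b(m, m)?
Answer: 92003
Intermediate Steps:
a(O, K) = -1 + O
v = -200 (v = (5*(-5*4))*2 = (5*(-20))*2 = -100*2 = -200)
r(m) = -10*m (r(m) = -11*m + m = -10*m)
46*r(v) + a(4, 11) = 46*(-10*(-200)) + (-1 + 4) = 46*2000 + 3 = 92000 + 3 = 92003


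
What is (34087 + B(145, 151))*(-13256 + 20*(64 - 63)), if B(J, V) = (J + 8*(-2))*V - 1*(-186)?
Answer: -711461472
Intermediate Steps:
B(J, V) = 186 + V*(-16 + J) (B(J, V) = (J - 16)*V + 186 = (-16 + J)*V + 186 = V*(-16 + J) + 186 = 186 + V*(-16 + J))
(34087 + B(145, 151))*(-13256 + 20*(64 - 63)) = (34087 + (186 - 16*151 + 145*151))*(-13256 + 20*(64 - 63)) = (34087 + (186 - 2416 + 21895))*(-13256 + 20*1) = (34087 + 19665)*(-13256 + 20) = 53752*(-13236) = -711461472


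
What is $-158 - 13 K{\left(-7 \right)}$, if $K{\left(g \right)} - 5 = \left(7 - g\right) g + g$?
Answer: $1142$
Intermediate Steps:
$K{\left(g \right)} = 5 + g + g \left(7 - g\right)$ ($K{\left(g \right)} = 5 + \left(\left(7 - g\right) g + g\right) = 5 + \left(g \left(7 - g\right) + g\right) = 5 + \left(g + g \left(7 - g\right)\right) = 5 + g + g \left(7 - g\right)$)
$-158 - 13 K{\left(-7 \right)} = -158 - 13 \left(5 - \left(-7\right)^{2} + 8 \left(-7\right)\right) = -158 - 13 \left(5 - 49 - 56\right) = -158 - -1300 = -158 + 1300 = 1142$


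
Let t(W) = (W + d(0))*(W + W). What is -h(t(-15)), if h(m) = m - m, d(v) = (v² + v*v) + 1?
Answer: 0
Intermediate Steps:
d(v) = 1 + 2*v² (d(v) = (v² + v²) + 1 = 2*v² + 1 = 1 + 2*v²)
t(W) = 2*W*(1 + W) (t(W) = (W + (1 + 2*0²))*(W + W) = (W + (1 + 2*0))*(2*W) = (W + (1 + 0))*(2*W) = (W + 1)*(2*W) = (1 + W)*(2*W) = 2*W*(1 + W))
h(m) = 0
-h(t(-15)) = -1*0 = 0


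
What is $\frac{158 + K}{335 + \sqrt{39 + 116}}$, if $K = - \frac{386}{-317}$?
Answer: $\frac{1690812}{3552619} - \frac{25236 \sqrt{155}}{17763095} \approx 0.45825$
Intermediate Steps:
$K = \frac{386}{317}$ ($K = \left(-386\right) \left(- \frac{1}{317}\right) = \frac{386}{317} \approx 1.2177$)
$\frac{158 + K}{335 + \sqrt{39 + 116}} = \frac{158 + \frac{386}{317}}{335 + \sqrt{39 + 116}} = \frac{50472}{317 \left(335 + \sqrt{155}\right)}$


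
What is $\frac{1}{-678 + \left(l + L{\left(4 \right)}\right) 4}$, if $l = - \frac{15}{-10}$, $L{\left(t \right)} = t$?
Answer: $- \frac{1}{656} \approx -0.0015244$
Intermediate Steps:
$l = \frac{3}{2}$ ($l = \left(-15\right) \left(- \frac{1}{10}\right) = \frac{3}{2} \approx 1.5$)
$\frac{1}{-678 + \left(l + L{\left(4 \right)}\right) 4} = \frac{1}{-678 + \left(\frac{3}{2} + 4\right) 4} = \frac{1}{-678 + \frac{11}{2} \cdot 4} = \frac{1}{-678 + 22} = \frac{1}{-656} = - \frac{1}{656}$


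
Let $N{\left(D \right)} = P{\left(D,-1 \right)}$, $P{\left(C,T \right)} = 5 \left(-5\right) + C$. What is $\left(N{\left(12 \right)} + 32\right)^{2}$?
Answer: $361$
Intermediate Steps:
$P{\left(C,T \right)} = -25 + C$
$N{\left(D \right)} = -25 + D$
$\left(N{\left(12 \right)} + 32\right)^{2} = \left(\left(-25 + 12\right) + 32\right)^{2} = \left(-13 + 32\right)^{2} = 19^{2} = 361$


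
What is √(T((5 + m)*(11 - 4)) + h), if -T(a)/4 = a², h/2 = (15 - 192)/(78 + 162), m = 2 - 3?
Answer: I*√1254990/20 ≈ 56.013*I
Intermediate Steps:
m = -1
h = -59/40 (h = 2*((15 - 192)/(78 + 162)) = 2*(-177/240) = 2*(-177*1/240) = 2*(-59/80) = -59/40 ≈ -1.4750)
T(a) = -4*a²
√(T((5 + m)*(11 - 4)) + h) = √(-4*(5 - 1)²*(11 - 4)² - 59/40) = √(-4*(4*7)² - 59/40) = √(-4*28² - 59/40) = √(-4*784 - 59/40) = √(-3136 - 59/40) = √(-125499/40) = I*√1254990/20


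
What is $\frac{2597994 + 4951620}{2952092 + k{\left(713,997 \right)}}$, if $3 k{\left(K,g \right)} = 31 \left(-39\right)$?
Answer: $\frac{7549614}{2951689} \approx 2.5577$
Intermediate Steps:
$k{\left(K,g \right)} = -403$ ($k{\left(K,g \right)} = \frac{31 \left(-39\right)}{3} = \frac{1}{3} \left(-1209\right) = -403$)
$\frac{2597994 + 4951620}{2952092 + k{\left(713,997 \right)}} = \frac{2597994 + 4951620}{2952092 - 403} = \frac{7549614}{2951689}$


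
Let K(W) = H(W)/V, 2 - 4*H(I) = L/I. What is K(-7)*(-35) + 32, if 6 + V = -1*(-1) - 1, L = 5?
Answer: 863/24 ≈ 35.958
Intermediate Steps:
H(I) = 1/2 - 5/(4*I)
V = -6 (V = -6 + (-1*(-1) - 1) = -6 + (1 - 1) = -6 + 0 = -6)
K(W) = -(-5 + 2*W)/(24*W) (K(W) = ((-5 + 2*W)/(4*W))/(-6) = ((-5 + 2*W)/(4*W))*(-1/6) = -(-5 + 2*W)/(24*W))
K(-7)*(-35) + 32 = ((1/24)*(5 - 2*(-7))/(-7))*(-35) + 32 = ((1/24)*(-1/7)*(5 + 14))*(-35) + 32 = ((1/24)*(-1/7)*19)*(-35) + 32 = -19/168*(-35) + 32 = 95/24 + 32 = 863/24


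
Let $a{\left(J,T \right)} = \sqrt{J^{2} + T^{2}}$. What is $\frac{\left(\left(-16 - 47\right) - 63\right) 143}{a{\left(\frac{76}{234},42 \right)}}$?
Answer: $- \frac{1054053 \sqrt{20890}}{355130} \approx -428.99$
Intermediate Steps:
$\frac{\left(\left(-16 - 47\right) - 63\right) 143}{a{\left(\frac{76}{234},42 \right)}} = \frac{\left(\left(-16 - 47\right) - 63\right) 143}{\sqrt{\left(\frac{76}{234}\right)^{2} + 42^{2}}} = \frac{\left(-63 - 63\right) 143}{\sqrt{\left(76 \cdot \frac{1}{234}\right)^{2} + 1764}} = \frac{\left(-126\right) 143}{\sqrt{\left(\frac{38}{117}\right)^{2} + 1764}} = - \frac{18018}{\sqrt{\frac{1444}{13689} + 1764}} = - \frac{18018}{\sqrt{\frac{24148840}{13689}}} = - \frac{18018}{\frac{34}{117} \sqrt{20890}} = - 18018 \frac{117 \sqrt{20890}}{710260} = - \frac{1054053 \sqrt{20890}}{355130}$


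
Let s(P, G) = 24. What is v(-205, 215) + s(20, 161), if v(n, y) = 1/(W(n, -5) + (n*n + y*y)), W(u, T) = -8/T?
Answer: 10590197/441258 ≈ 24.000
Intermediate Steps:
v(n, y) = 1/(8/5 + n**2 + y**2) (v(n, y) = 1/(-8/(-5) + (n*n + y*y)) = 1/(-8*(-1/5) + (n**2 + y**2)) = 1/(8/5 + (n**2 + y**2)) = 1/(8/5 + n**2 + y**2))
v(-205, 215) + s(20, 161) = 5/(8 + 5*(-205)**2 + 5*215**2) + 24 = 5/(8 + 5*42025 + 5*46225) + 24 = 5/(8 + 210125 + 231125) + 24 = 5/441258 + 24 = 10590197/441258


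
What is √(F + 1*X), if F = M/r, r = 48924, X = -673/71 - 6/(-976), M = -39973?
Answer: I*√5703492383431054/23543316 ≈ 3.2078*I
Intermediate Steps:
X = -328211/34648 (X = -673*1/71 - 6*(-1/976) = -673/71 + 3/488 = -328211/34648 ≈ -9.4727)
F = -39973/48924 ≈ -0.81704
√(F + 1*X) = √(-39973/48924 + 1*(-328211/34648)) = √(-39973/48924 - 328211/34648) = √(-4360594867/423779688) = I*√5703492383431054/23543316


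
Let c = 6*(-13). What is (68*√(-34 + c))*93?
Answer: 25296*I*√7 ≈ 66927.0*I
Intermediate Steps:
c = -78
(68*√(-34 + c))*93 = (68*√(-34 - 78))*93 = (68*√(-112))*93 = (68*(4*I*√7))*93 = (272*I*√7)*93 = 25296*I*√7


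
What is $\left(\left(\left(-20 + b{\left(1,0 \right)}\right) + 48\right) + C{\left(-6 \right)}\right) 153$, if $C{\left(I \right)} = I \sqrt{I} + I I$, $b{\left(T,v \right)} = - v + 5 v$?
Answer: $9792 - 918 i \sqrt{6} \approx 9792.0 - 2248.6 i$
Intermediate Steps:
$b{\left(T,v \right)} = 4 v$
$C{\left(I \right)} = I^{2} + I^{\frac{3}{2}}$ ($C{\left(I \right)} = I^{\frac{3}{2}} + I^{2} = I^{2} + I^{\frac{3}{2}}$)
$\left(\left(\left(-20 + b{\left(1,0 \right)}\right) + 48\right) + C{\left(-6 \right)}\right) 153 = \left(\left(\left(-20 + 4 \cdot 0\right) + 48\right) + \left(\left(-6\right)^{2} + \left(-6\right)^{\frac{3}{2}}\right)\right) 153 = \left(\left(\left(-20 + 0\right) + 48\right) + \left(36 - 6 i \sqrt{6}\right)\right) 153 = \left(\left(-20 + 48\right) + \left(36 - 6 i \sqrt{6}\right)\right) 153 = \left(28 + \left(36 - 6 i \sqrt{6}\right)\right) 153 = \left(64 - 6 i \sqrt{6}\right) 153 = 9792 - 918 i \sqrt{6}$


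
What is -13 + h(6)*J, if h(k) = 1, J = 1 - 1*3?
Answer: -15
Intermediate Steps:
J = -2 (J = 1 - 3 = -2)
-13 + h(6)*J = -13 + 1*(-2) = -13 - 2 = -15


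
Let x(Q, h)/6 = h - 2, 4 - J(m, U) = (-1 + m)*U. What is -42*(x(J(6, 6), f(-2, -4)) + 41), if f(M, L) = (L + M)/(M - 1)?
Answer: -1722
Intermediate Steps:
f(M, L) = (L + M)/(-1 + M)
J(m, U) = 4 - U*(-1 + m) (J(m, U) = 4 - (-1 + m)*U = 4 - U*(-1 + m))
x(Q, h) = -12 + 6*h (x(Q, h) = 6*(h - 2) = 6*(-2 + h) = -12 + 6*h)
-42*(x(J(6, 6), f(-2, -4)) + 41) = -42*((-12 + 6*((-4 - 2)/(-1 - 2))) + 41) = -42*((-12 + 6*(-6/(-3))) + 41) = -42*((-12 + 6*(-⅓*(-6))) + 41) = -42*((-12 + 6*2) + 41) = -42*((-12 + 12) + 41) = -42*(0 + 41) = -42*41 = -1722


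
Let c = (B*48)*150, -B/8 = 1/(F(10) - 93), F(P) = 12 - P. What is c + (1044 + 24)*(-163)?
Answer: -15784044/91 ≈ -1.7345e+5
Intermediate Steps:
B = 8/91 (B = -8/((12 - 1*10) - 93) = -8/((12 - 10) - 93) = -8/(2 - 93) = -8/(-91) = -8*(-1/91) = 8/91 ≈ 0.087912)
c = 57600/91 (c = ((8/91)*48)*150 = (384/91)*150 = 57600/91 ≈ 632.97)
c + (1044 + 24)*(-163) = 57600/91 + (1044 + 24)*(-163) = 57600/91 + 1068*(-163) = 57600/91 - 174084 = -15784044/91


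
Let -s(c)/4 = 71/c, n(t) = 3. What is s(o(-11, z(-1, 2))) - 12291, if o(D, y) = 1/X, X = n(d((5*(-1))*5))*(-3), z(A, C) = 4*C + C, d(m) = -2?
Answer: -9735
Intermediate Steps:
z(A, C) = 5*C
X = -9 (X = 3*(-3) = -9)
o(D, y) = -1/9 (o(D, y) = 1/(-9) = -1/9)
s(c) = -284/c
s(o(-11, z(-1, 2))) - 12291 = -284/(-1/9) - 12291 = -284*(-9) - 12291 = 2556 - 12291 = -9735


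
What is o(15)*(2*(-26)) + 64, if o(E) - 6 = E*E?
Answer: -11948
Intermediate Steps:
o(E) = 6 + E² (o(E) = 6 + E*E = 6 + E²)
o(15)*(2*(-26)) + 64 = (6 + 15²)*(2*(-26)) + 64 = (6 + 225)*(-52) + 64 = 231*(-52) + 64 = -12012 + 64 = -11948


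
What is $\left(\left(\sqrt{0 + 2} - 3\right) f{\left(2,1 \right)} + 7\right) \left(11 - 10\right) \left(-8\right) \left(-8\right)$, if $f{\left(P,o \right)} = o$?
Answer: $256 + 64 \sqrt{2} \approx 346.51$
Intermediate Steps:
$\left(\left(\sqrt{0 + 2} - 3\right) f{\left(2,1 \right)} + 7\right) \left(11 - 10\right) \left(-8\right) \left(-8\right) = \left(\left(\sqrt{0 + 2} - 3\right) 1 + 7\right) \left(11 - 10\right) \left(-8\right) \left(-8\right) = \left(\left(\sqrt{2} - 3\right) 1 + 7\right) 1 \left(-8\right) \left(-8\right) = \left(\left(-3 + \sqrt{2}\right) 1 + 7\right) 1 \left(-8\right) \left(-8\right) = \left(\left(-3 + \sqrt{2}\right) + 7\right) 1 \left(-8\right) \left(-8\right) = \left(4 + \sqrt{2}\right) 1 \left(-8\right) \left(-8\right) = \left(4 + \sqrt{2}\right) \left(-8\right) \left(-8\right) = \left(-32 - 8 \sqrt{2}\right) \left(-8\right) = 256 + 64 \sqrt{2}$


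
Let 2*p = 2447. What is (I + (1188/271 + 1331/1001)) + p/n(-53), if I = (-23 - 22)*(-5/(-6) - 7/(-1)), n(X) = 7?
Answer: -605959/3523 ≈ -172.00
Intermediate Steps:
p = 2447/2 (p = (1/2)*2447 = 2447/2 ≈ 1223.5)
I = -705/2 (I = -45*(-5*(-1/6) - 7*(-1)) = -45*(5/6 + 7) = -45*47/6 = -705/2 ≈ -352.50)
(I + (1188/271 + 1331/1001)) + p/n(-53) = (-705/2 + (1188/271 + 1331/1001)) + (2447/2)/7 = (-705/2 + (1188*(1/271) + 1331*(1/1001))) + (2447/2)*(1/7) = (-705/2 + (1188/271 + 121/91)) + 2447/14 = (-705/2 + 140899/24661) + 2447/14 = -17104207/49322 + 2447/14 = -605959/3523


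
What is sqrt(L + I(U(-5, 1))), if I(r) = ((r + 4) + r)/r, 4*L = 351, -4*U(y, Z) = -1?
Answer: 3*sqrt(47)/2 ≈ 10.283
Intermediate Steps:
U(y, Z) = 1/4 (U(y, Z) = -1/4*(-1) = 1/4)
L = 351/4 (L = (1/4)*351 = 351/4 ≈ 87.750)
I(r) = (4 + 2*r)/r (I(r) = ((4 + r) + r)/r = (4 + 2*r)/r)
sqrt(L + I(U(-5, 1))) = sqrt(351/4 + (2 + 4/(1/4))) = sqrt(351/4 + (2 + 4*4)) = sqrt(351/4 + (2 + 16)) = sqrt(351/4 + 18) = sqrt(423/4) = 3*sqrt(47)/2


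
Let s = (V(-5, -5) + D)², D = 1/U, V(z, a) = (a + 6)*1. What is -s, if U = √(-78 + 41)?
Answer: -36/37 + 2*I*√37/37 ≈ -0.97297 + 0.3288*I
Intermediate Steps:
V(z, a) = 6 + a (V(z, a) = (6 + a)*1 = 6 + a)
U = I*√37 (U = √(-37) = I*√37 ≈ 6.0828*I)
D = -I*√37/37 (D = 1/(I*√37) = -I*√37/37 ≈ -0.1644*I)
s = (1 - I*√37/37)² (s = ((6 - 5) - I*√37/37)² = (1 - I*√37/37)² ≈ 0.97297 - 0.3288*I)
-s = -(37 - I*√37)²/1369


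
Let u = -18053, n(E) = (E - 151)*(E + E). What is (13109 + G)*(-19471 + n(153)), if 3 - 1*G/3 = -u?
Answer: 773992219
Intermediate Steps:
n(E) = 2*E*(-151 + E) (n(E) = (-151 + E)*(2*E) = 2*E*(-151 + E))
G = -54150 (G = 9 - (-3)*(-18053) = 9 - 3*18053 = 9 - 54159 = -54150)
(13109 + G)*(-19471 + n(153)) = (13109 - 54150)*(-19471 + 2*153*(-151 + 153)) = -41041*(-19471 + 2*153*2) = -41041*(-19471 + 612) = -41041*(-18859) = 773992219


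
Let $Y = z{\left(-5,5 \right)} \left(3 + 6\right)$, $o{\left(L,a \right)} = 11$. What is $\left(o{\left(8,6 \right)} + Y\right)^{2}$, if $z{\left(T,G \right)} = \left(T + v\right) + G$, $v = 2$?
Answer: $841$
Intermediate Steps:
$z{\left(T,G \right)} = 2 + G + T$ ($z{\left(T,G \right)} = \left(T + 2\right) + G = \left(2 + T\right) + G = 2 + G + T$)
$Y = 18$ ($Y = \left(2 + 5 - 5\right) \left(3 + 6\right) = 2 \cdot 9 = 18$)
$\left(o{\left(8,6 \right)} + Y\right)^{2} = \left(11 + 18\right)^{2} = 29^{2} = 841$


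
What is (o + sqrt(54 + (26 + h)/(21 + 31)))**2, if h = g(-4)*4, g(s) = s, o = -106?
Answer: (2756 - sqrt(36634))**2/676 ≈ 9729.5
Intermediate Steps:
h = -16 (h = -4*4 = -16)
(o + sqrt(54 + (26 + h)/(21 + 31)))**2 = (-106 + sqrt(54 + (26 - 16)/(21 + 31)))**2 = (-106 + sqrt(54 + 10/52))**2 = (-106 + sqrt(54 + 10*(1/52)))**2 = (-106 + sqrt(54 + 5/26))**2 = (-106 + sqrt(1409/26))**2 = (-106 + sqrt(36634)/26)**2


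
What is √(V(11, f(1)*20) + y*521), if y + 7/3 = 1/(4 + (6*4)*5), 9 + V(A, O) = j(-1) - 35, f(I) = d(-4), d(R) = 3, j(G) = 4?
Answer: I*√43295685/186 ≈ 35.376*I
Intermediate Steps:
f(I) = 3
V(A, O) = -40 (V(A, O) = -9 + (4 - 35) = -9 - 31 = -40)
y = -865/372 (y = -7/3 + 1/(4 + (6*4)*5) = -7/3 + 1/(4 + 24*5) = -7/3 + 1/(4 + 120) = -7/3 + 1/124 = -865/372 ≈ -2.3253)
√(V(11, f(1)*20) + y*521) = √(-40 - 865/372*521) = √(-40 - 450665/372) = √(-465545/372) = I*√43295685/186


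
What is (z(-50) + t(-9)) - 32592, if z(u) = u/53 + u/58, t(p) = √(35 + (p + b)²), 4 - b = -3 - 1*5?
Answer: -50096679/1537 + 2*√11 ≈ -32587.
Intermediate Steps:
b = 12 (b = 4 - (-3 - 1*5) = 4 - (-3 - 5) = 4 - 1*(-8) = 4 + 8 = 12)
t(p) = √(35 + (12 + p)²) (t(p) = √(35 + (p + 12)²) = √(35 + (12 + p)²))
z(u) = 111*u/3074 (z(u) = u*(1/53) + u*(1/58) = u/53 + u/58 = 111*u/3074)
(z(-50) + t(-9)) - 32592 = ((111/3074)*(-50) + √(35 + (12 - 9)²)) - 32592 = (-2775/1537 + √(35 + 3²)) - 32592 = (-2775/1537 + √(35 + 9)) - 32592 = (-2775/1537 + √44) - 32592 = (-2775/1537 + 2*√11) - 32592 = -50096679/1537 + 2*√11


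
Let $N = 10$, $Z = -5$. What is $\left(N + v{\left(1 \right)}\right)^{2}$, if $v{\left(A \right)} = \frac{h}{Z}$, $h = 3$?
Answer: $\frac{2209}{25} \approx 88.36$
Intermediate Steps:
$v{\left(A \right)} = - \frac{3}{5}$ ($v{\left(A \right)} = \frac{3}{-5} = 3 \left(- \frac{1}{5}\right) = - \frac{3}{5}$)
$\left(N + v{\left(1 \right)}\right)^{2} = \left(10 - \frac{3}{5}\right)^{2} = \left(\frac{47}{5}\right)^{2} = \frac{2209}{25}$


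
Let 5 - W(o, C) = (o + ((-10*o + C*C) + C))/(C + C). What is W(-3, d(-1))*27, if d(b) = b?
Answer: 999/2 ≈ 499.50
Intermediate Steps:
W(o, C) = 5 - (C + C**2 - 9*o)/(2*C) (W(o, C) = 5 - (o + ((-10*o + C*C) + C))/(C + C) = 5 - (o + ((-10*o + C**2) + C))/(2*C) = 5 - (o + ((C**2 - 10*o) + C))*1/(2*C) = 5 - (o + (C + C**2 - 10*o))*1/(2*C) = 5 - (C + C**2 - 9*o)*1/(2*C) = 5 - (C + C**2 - 9*o)/(2*C))
W(-3, d(-1))*27 = ((1/2)*(9*(-3) - 1*(-1)*(-9 - 1))/(-1))*27 = ((1/2)*(-1)*(-27 - 1*(-1)*(-10)))*27 = ((1/2)*(-1)*(-27 - 10))*27 = ((1/2)*(-1)*(-37))*27 = (37/2)*27 = 999/2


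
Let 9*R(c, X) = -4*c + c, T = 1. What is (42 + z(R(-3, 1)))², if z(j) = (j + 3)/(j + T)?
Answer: 1936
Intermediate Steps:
R(c, X) = -c/3 (R(c, X) = (-4*c + c)/9 = (-3*c)/9 = -c/3)
z(j) = (3 + j)/(1 + j) (z(j) = (j + 3)/(j + 1) = (3 + j)/(1 + j))
(42 + z(R(-3, 1)))² = (42 + (3 - ⅓*(-3))/(1 - ⅓*(-3)))² = (42 + (3 + 1)/(1 + 1))² = (42 + 4/2)² = (42 + (½)*4)² = (42 + 2)² = 44² = 1936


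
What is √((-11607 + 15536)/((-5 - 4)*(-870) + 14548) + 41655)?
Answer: √20859865716182/22378 ≈ 204.10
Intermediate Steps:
√((-11607 + 15536)/((-5 - 4)*(-870) + 14548) + 41655) = √(3929/(-9*(-870) + 14548) + 41655) = √(3929/(7830 + 14548) + 41655) = √(3929/22378 + 41655) = √(932159519/22378) = √20859865716182/22378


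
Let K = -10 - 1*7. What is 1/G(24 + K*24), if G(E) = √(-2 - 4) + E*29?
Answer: -1856/20668417 - I*√6/124010502 ≈ -8.9799e-5 - 1.9752e-8*I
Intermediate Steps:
K = -17 (K = -10 - 7 = -17)
G(E) = 29*E + I*√6 (G(E) = √(-6) + 29*E = I*√6 + 29*E = 29*E + I*√6)
1/G(24 + K*24) = 1/(29*(24 - 17*24) + I*√6) = 1/(29*(24 - 408) + I*√6) = 1/(29*(-384) + I*√6) = 1/(-11136 + I*√6)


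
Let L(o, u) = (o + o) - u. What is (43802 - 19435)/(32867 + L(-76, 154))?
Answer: 24367/32561 ≈ 0.74835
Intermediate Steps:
L(o, u) = -u + 2*o (L(o, u) = 2*o - u = -u + 2*o)
(43802 - 19435)/(32867 + L(-76, 154)) = (43802 - 19435)/(32867 + (-1*154 + 2*(-76))) = 24367/(32867 + (-154 - 152)) = 24367/(32867 - 306) = 24367/32561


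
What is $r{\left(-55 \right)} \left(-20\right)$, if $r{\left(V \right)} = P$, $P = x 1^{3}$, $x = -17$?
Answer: $340$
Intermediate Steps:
$P = -17$ ($P = - 17 \cdot 1^{3} = \left(-17\right) 1 = -17$)
$r{\left(V \right)} = -17$
$r{\left(-55 \right)} \left(-20\right) = \left(-17\right) \left(-20\right) = 340$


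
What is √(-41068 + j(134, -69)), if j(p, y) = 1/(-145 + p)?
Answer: I*√4969239/11 ≈ 202.65*I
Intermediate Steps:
√(-41068 + j(134, -69)) = √(-41068 + 1/(-145 + 134)) = √(-41068 + 1/(-11)) = √(-41068 - 1/11) = √(-451749/11) = I*√4969239/11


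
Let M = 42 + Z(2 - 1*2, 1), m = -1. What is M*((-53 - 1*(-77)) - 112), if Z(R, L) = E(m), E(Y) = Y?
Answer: -3608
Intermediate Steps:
Z(R, L) = -1
M = 41 (M = 42 - 1 = 41)
M*((-53 - 1*(-77)) - 112) = 41*((-53 - 1*(-77)) - 112) = 41*((-53 + 77) - 112) = 41*(24 - 112) = 41*(-88) = -3608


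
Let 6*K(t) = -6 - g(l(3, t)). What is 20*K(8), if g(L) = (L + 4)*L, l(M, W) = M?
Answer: -90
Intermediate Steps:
g(L) = L*(4 + L) (g(L) = (4 + L)*L = L*(4 + L))
K(t) = -9/2 (K(t) = (-6 - 3*(4 + 3))/6 = (-6 - 3*7)/6 = (-6 - 1*21)/6 = (-6 - 21)/6 = (⅙)*(-27) = -9/2)
20*K(8) = 20*(-9/2) = -90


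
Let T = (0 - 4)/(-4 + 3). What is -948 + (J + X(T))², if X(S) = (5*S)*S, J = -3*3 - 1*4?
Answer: 3541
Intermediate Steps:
J = -13 (J = -9 - 4 = -13)
T = 4 (T = -4/(-1) = -4*(-1) = 4)
X(S) = 5*S²
-948 + (J + X(T))² = -948 + (-13 + 5*4²)² = -948 + (-13 + 5*16)² = -948 + (-13 + 80)² = -948 + 67² = -948 + 4489 = 3541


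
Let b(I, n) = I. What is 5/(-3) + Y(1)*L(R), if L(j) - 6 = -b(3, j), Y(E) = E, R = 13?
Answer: 4/3 ≈ 1.3333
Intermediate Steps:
L(j) = 3 (L(j) = 6 - 1*3 = 6 - 3 = 3)
5/(-3) + Y(1)*L(R) = 5/(-3) + 1*3 = -⅓*5 + 3 = -5/3 + 3 = 4/3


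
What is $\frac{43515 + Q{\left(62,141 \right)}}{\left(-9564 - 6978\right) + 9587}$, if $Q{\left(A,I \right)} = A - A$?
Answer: $- \frac{8703}{1391} \approx -6.2567$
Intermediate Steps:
$Q{\left(A,I \right)} = 0$
$\frac{43515 + Q{\left(62,141 \right)}}{\left(-9564 - 6978\right) + 9587} = \frac{43515 + 0}{\left(-9564 - 6978\right) + 9587} = \frac{43515}{-16542 + 9587} = \frac{43515}{-6955} = 43515 \left(- \frac{1}{6955}\right) = - \frac{8703}{1391}$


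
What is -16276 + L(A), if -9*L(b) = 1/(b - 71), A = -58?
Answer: -18896435/1161 ≈ -16276.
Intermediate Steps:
L(b) = -1/(9*(-71 + b)) (L(b) = -1/(9*(b - 71)) = -1/(9*(-71 + b)))
-16276 + L(A) = -16276 - 1/(-639 + 9*(-58)) = -16276 - 1/(-639 - 522) = -16276 - 1/(-1161) = -16276 - 1*(-1/1161) = -16276 + 1/1161 = -18896435/1161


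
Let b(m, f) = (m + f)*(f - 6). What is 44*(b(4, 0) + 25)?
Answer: 44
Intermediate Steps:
b(m, f) = (-6 + f)*(f + m) (b(m, f) = (f + m)*(-6 + f) = (-6 + f)*(f + m))
44*(b(4, 0) + 25) = 44*((0² - 6*0 - 6*4 + 0*4) + 25) = 44*((0 + 0 - 24 + 0) + 25) = 44*(-24 + 25) = 44*1 = 44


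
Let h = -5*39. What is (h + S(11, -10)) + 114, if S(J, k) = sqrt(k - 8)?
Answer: -81 + 3*I*sqrt(2) ≈ -81.0 + 4.2426*I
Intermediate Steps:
S(J, k) = sqrt(-8 + k)
h = -195
(h + S(11, -10)) + 114 = (-195 + sqrt(-8 - 10)) + 114 = (-195 + sqrt(-18)) + 114 = (-195 + 3*I*sqrt(2)) + 114 = -81 + 3*I*sqrt(2)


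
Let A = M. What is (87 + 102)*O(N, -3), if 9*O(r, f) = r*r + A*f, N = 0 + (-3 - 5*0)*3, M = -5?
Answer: 2016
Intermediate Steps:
A = -5
N = -9 (N = 0 + (-3 + 0)*3 = 0 - 3*3 = 0 - 9 = -9)
O(r, f) = -5*f/9 + r²/9 (O(r, f) = (r*r - 5*f)/9 = (r² - 5*f)/9 = -5*f/9 + r²/9)
(87 + 102)*O(N, -3) = (87 + 102)*(-5/9*(-3) + (⅑)*(-9)²) = 189*(5/3 + (⅑)*81) = 189*(5/3 + 9) = 189*(32/3) = 2016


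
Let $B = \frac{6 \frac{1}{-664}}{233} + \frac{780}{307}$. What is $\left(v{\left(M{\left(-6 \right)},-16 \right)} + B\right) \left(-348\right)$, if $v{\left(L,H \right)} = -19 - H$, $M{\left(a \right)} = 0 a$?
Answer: $\frac{949006179}{5937073} \approx 159.84$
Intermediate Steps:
$M{\left(a \right)} = 0$
$B = \frac{60336759}{23748292}$ ($B = 6 \left(- \frac{1}{664}\right) \frac{1}{233} + 780 \cdot \frac{1}{307} = \left(- \frac{3}{332}\right) \frac{1}{233} + \frac{780}{307} = - \frac{3}{77356} + \frac{780}{307} = \frac{60336759}{23748292} \approx 2.5407$)
$\left(v{\left(M{\left(-6 \right)},-16 \right)} + B\right) \left(-348\right) = \left(\left(-19 - -16\right) + \frac{60336759}{23748292}\right) \left(-348\right) = \left(\left(-19 + 16\right) + \frac{60336759}{23748292}\right) \left(-348\right) = \left(-3 + \frac{60336759}{23748292}\right) \left(-348\right) = \left(- \frac{10908117}{23748292}\right) \left(-348\right) = \frac{949006179}{5937073}$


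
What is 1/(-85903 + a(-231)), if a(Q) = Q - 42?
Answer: -1/86176 ≈ -1.1604e-5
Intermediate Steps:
a(Q) = -42 + Q
1/(-85903 + a(-231)) = 1/(-85903 + (-42 - 231)) = 1/(-85903 - 273) = 1/(-86176) = -1/86176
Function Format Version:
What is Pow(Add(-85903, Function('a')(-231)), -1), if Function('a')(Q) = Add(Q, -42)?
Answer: Rational(-1, 86176) ≈ -1.1604e-5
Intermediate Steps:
Function('a')(Q) = Add(-42, Q)
Pow(Add(-85903, Function('a')(-231)), -1) = Pow(Add(-85903, Add(-42, -231)), -1) = Pow(Add(-85903, -273), -1) = Pow(-86176, -1) = Rational(-1, 86176)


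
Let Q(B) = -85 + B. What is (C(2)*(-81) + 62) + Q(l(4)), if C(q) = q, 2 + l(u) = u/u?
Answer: -186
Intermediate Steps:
l(u) = -1 (l(u) = -2 + u/u = -2 + 1 = -1)
(C(2)*(-81) + 62) + Q(l(4)) = (2*(-81) + 62) + (-85 - 1) = (-162 + 62) - 86 = -100 - 86 = -186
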